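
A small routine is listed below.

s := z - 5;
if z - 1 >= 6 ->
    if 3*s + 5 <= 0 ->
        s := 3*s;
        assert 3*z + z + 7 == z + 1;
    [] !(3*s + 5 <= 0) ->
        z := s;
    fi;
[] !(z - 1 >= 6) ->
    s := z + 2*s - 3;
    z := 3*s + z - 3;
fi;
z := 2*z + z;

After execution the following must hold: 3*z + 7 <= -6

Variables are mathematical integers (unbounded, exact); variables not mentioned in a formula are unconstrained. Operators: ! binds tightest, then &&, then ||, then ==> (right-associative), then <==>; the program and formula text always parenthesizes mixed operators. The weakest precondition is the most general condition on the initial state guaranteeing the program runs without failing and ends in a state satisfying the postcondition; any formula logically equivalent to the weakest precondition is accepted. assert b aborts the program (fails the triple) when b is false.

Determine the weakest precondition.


Working backward. After the program, the postcondition 3*z + 7 <= -6 must hold; in canonical form it is 3*z <= -13.
Before z := 2*z + z: 9*z <= -13
Then branch requires (3*s <= -5 ==> (3*z == -6 && 9*z <= -13)) && ((!(3*s <= -5)) ==> 9*s <= -13); else branch requires 54*s + 36*z <= 95.
Before the if: (z >= 7 ==> ((3*s <= -5 ==> (3*z == -6 && 9*z <= -13)) && ((!(3*s <= -5)) ==> 9*s <= -13))) && ((!(z >= 7)) ==> 54*s + 36*z <= 95)
Before s := z - 5: (z >= 7 ==> ((3*z <= 10 ==> (3*z == -6 && 9*z <= -13)) && ((!(3*z <= 10)) ==> 9*z <= 32))) && ((!(z >= 7)) ==> 90*z <= 365)
Answer: WP = (z >= 7 ==> ((3*z <= 10 ==> (3*z == -6 && 9*z <= -13)) && ((!(3*z <= 10)) ==> 9*z <= 32))) && ((!(z >= 7)) ==> 90*z <= 365)


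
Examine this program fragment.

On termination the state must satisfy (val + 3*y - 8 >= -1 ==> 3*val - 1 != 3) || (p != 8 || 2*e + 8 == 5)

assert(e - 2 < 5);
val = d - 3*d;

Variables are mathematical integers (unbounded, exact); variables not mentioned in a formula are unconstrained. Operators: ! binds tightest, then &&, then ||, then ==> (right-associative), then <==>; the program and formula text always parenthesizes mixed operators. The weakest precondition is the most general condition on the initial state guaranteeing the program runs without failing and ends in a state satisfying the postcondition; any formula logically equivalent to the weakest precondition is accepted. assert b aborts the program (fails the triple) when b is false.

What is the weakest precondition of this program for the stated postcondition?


Working backward. After the program, the postcondition (val + 3*y - 8 >= -1 ==> 3*val - 1 != 3) || (p != 8 || 2*e + 8 == 5) must hold; in canonical form it is (val + 3*y >= 7 ==> 3*val != 4) || p != 8 || 2*e == -3.
Before val := d - 3*d: (3*y >= 2*d + 7 ==> 6*d != -4) || p != 8 || 2*e == -3
Before assert e - 2 < 5: e < 7 && ((3*y >= 2*d + 7 ==> 6*d != -4) || p != 8 || 2*e == -3)
Answer: WP = e < 7 && ((3*y >= 2*d + 7 ==> 6*d != -4) || p != 8 || 2*e == -3)


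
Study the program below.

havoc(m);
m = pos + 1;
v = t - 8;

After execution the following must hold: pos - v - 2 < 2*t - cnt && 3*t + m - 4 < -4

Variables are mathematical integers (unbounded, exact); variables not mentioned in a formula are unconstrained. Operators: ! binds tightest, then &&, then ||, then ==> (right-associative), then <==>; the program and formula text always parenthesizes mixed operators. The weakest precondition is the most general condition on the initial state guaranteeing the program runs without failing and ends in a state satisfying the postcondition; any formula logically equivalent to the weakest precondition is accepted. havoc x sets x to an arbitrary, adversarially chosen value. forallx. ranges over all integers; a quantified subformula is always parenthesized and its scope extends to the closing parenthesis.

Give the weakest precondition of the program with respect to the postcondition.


Working backward. After the program, the postcondition pos - v - 2 < 2*t - cnt && 3*t + m - 4 < -4 must hold; in canonical form it is cnt + pos < 2*t + v + 2 && m + 3*t < 0.
Before v := t - 8: cnt + pos < 3*t - 6 && m + 3*t < 0
Before m := pos + 1: cnt + pos < 3*t - 6 && pos + 3*t < -1
Before havoc m: cnt + pos < 3*t - 6 && pos + 3*t < -1
Answer: WP = cnt + pos < 3*t - 6 && pos + 3*t < -1


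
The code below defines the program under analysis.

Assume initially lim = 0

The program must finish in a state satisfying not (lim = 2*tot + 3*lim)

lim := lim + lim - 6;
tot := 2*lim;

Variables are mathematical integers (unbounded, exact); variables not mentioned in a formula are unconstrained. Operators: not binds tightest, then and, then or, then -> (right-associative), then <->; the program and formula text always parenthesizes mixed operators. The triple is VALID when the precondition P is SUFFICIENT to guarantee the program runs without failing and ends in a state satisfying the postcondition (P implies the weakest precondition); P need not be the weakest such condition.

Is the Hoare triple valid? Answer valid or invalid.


Working backward. After the program, the postcondition not (lim = 2*tot + 3*lim) must hold; in canonical form it is not (2*lim + 2*tot = 0).
Before tot := 2*lim: not (6*lim = 0)
Before lim := lim + lim - 6: not (12*lim = 36)
The weakest precondition is not (12*lim = 36).
Check whether lim = 0 implies it.
Every state satisfying the precondition satisfies the weakest precondition: the implication holds.
Answer: valid


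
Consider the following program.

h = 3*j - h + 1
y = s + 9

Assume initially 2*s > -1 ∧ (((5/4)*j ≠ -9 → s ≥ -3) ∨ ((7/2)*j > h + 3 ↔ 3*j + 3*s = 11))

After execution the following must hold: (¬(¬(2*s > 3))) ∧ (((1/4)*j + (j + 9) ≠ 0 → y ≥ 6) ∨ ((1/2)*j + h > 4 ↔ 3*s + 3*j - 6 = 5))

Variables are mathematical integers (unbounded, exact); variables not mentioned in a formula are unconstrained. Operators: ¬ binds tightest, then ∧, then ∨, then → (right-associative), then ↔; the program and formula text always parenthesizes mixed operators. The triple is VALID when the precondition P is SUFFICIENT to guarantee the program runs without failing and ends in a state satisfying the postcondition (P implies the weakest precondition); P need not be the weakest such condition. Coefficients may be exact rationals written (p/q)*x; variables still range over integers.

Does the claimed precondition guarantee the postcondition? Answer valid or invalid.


Working backward. After the program, the postcondition (¬(¬(2*s > 3))) ∧ (((1/4)*j + (j + 9) ≠ 0 → y ≥ 6) ∨ ((1/2)*j + h > 4 ↔ 3*s + 3*j - 6 = 5)) must hold; in canonical form it is 2*s > 3 ∧ (((5/4)*j ≠ -9 → y ≥ 6) ∨ (h + (1/2)*j > 4 ↔ 3*j + 3*s = 11)).
Before y := s + 9: 2*s > 3 ∧ (((5/4)*j ≠ -9 → s ≥ -3) ∨ (h + (1/2)*j > 4 ↔ 3*j + 3*s = 11))
Before h := 3*j - h + 1: 2*s > 3 ∧ (((5/4)*j ≠ -9 → s ≥ -3) ∨ ((7/2)*j > h + 3 ↔ 3*j + 3*s = 11))
The weakest precondition is 2*s > 3 ∧ (((5/4)*j ≠ -9 → s ≥ -3) ∨ ((7/2)*j > h + 3 ↔ 3*j + 3*s = 11)).
Check whether 2*s > -1 ∧ (((5/4)*j ≠ -9 → s ≥ -3) ∨ ((7/2)*j > h + 3 ↔ 3*j + 3*s = 11)) implies it.
Countermodel: at the initial state h = 0, j = 0, s = 0, the precondition holds but the weakest precondition fails.
Answer: invalid


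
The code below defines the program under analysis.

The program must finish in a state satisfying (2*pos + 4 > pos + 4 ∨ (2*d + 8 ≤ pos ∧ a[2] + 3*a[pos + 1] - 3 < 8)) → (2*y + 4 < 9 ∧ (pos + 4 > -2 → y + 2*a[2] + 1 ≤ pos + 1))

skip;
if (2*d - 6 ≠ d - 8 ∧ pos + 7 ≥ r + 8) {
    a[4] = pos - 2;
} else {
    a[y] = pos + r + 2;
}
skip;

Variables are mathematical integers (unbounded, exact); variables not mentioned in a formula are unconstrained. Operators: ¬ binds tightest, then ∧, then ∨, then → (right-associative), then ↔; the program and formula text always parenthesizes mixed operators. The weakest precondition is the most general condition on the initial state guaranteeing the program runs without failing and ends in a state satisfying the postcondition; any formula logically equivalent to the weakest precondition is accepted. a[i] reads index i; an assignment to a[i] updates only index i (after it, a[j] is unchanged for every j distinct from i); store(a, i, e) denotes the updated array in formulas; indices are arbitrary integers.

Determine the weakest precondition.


Working backward. After the program, the postcondition (2*pos + 4 > pos + 4 ∨ (2*d + 8 ≤ pos ∧ a[2] + 3*a[pos + 1] - 3 < 8)) → (2*y + 4 < 9 ∧ (pos + 4 > -2 → y + 2*a[2] + 1 ≤ pos + 1)) must hold; in canonical form it is (pos > 0 ∨ (2*d ≤ pos - 8 ∧ 3*a[pos + 1] + a[2] < 11)) → (2*y < 5 ∧ (pos > -6 → 2*a[2] + y ≤ pos)).
Before skip: (pos > 0 ∨ (2*d ≤ pos - 8 ∧ 3*a[pos + 1] + a[2] < 11)) → (2*y < 5 ∧ (pos > -6 → 2*a[2] + y ≤ pos))
Then branch requires (pos > 0 ∨ (2*d ≤ pos - 8 ∧ a[2] + 3*store(a, 4, pos - 2)[pos + 1] < 11)) → (2*y < 5 ∧ (pos > -6 → 2*a[2] + y ≤ pos)); else branch requires (pos > 0 ∨ (2*d ≤ pos - 8 ∧ 3*store(a, y, pos + r + 2)[pos + 1] + store(a, y, pos + r + 2)[2] < 11)) → (2*y < 5 ∧ (pos > -6 → 2*store(a, y, pos + r + 2)[2] + y ≤ pos)).
Before the if: ((d ≠ -2 ∧ pos ≥ r + 1) → ((pos > 0 ∨ (2*d ≤ pos - 8 ∧ a[2] + 3*store(a, 4, pos - 2)[pos + 1] < 11)) → (2*y < 5 ∧ (pos > -6 → 2*a[2] + y ≤ pos)))) ∧ ((¬(d ≠ -2 ∧ pos ≥ r + 1)) → ((pos > 0 ∨ (2*d ≤ pos - 8 ∧ 3*store(a, y, pos + r + 2)[pos + 1] + store(a, y, pos + r + 2)[2] < 11)) → (2*y < 5 ∧ (pos > -6 → 2*store(a, y, pos + r + 2)[2] + y ≤ pos))))
Before skip: ((d ≠ -2 ∧ pos ≥ r + 1) → ((pos > 0 ∨ (2*d ≤ pos - 8 ∧ a[2] + 3*store(a, 4, pos - 2)[pos + 1] < 11)) → (2*y < 5 ∧ (pos > -6 → 2*a[2] + y ≤ pos)))) ∧ ((¬(d ≠ -2 ∧ pos ≥ r + 1)) → ((pos > 0 ∨ (2*d ≤ pos - 8 ∧ 3*store(a, y, pos + r + 2)[pos + 1] + store(a, y, pos + r + 2)[2] < 11)) → (2*y < 5 ∧ (pos > -6 → 2*store(a, y, pos + r + 2)[2] + y ≤ pos))))
Answer: WP = ((d ≠ -2 ∧ pos ≥ r + 1) → ((pos > 0 ∨ (2*d ≤ pos - 8 ∧ a[2] + 3*store(a, 4, pos - 2)[pos + 1] < 11)) → (2*y < 5 ∧ (pos > -6 → 2*a[2] + y ≤ pos)))) ∧ ((¬(d ≠ -2 ∧ pos ≥ r + 1)) → ((pos > 0 ∨ (2*d ≤ pos - 8 ∧ 3*store(a, y, pos + r + 2)[pos + 1] + store(a, y, pos + r + 2)[2] < 11)) → (2*y < 5 ∧ (pos > -6 → 2*store(a, y, pos + r + 2)[2] + y ≤ pos))))


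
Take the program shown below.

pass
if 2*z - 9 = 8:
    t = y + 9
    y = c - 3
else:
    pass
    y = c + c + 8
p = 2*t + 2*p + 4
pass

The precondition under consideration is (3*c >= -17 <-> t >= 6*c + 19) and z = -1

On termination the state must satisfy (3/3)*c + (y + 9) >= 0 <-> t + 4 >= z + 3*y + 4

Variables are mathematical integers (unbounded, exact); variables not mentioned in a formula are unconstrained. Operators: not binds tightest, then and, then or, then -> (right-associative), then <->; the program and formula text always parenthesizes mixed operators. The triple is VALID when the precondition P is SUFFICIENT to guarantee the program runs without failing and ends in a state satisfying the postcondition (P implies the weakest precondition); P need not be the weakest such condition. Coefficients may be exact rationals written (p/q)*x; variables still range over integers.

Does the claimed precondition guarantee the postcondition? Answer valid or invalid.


Working backward. After the program, the postcondition (3/3)*c + (y + 9) >= 0 <-> t + 4 >= z + 3*y + 4 must hold; in canonical form it is c + y >= -9 <-> t >= 3*y + z.
Before skip: c + y >= -9 <-> t >= 3*y + z
Before p := 2*t + 2*p + 4: c + y >= -9 <-> t >= 3*y + z
Then branch requires 2*c >= -6 <-> y >= 3*c + z - 18; else branch requires 3*c >= -17 <-> t >= 6*c + z + 24.
Before the if: (2*z = 17 -> (2*c >= -6 <-> y >= 3*c + z - 18)) and ((not (2*z = 17)) -> (3*c >= -17 <-> t >= 6*c + z + 24))
Before skip: (2*z = 17 -> (2*c >= -6 <-> y >= 3*c + z - 18)) and ((not (2*z = 17)) -> (3*c >= -17 <-> t >= 6*c + z + 24))
The weakest precondition is (2*z = 17 -> (2*c >= -6 <-> y >= 3*c + z - 18)) and ((not (2*z = 17)) -> (3*c >= -17 <-> t >= 6*c + z + 24)).
Check whether (3*c >= -17 <-> t >= 6*c + 19) and z = -1 implies it.
Countermodel: at the initial state c = 0, t = 19, y = 0, z = -1, the precondition holds but the weakest precondition fails.
Answer: invalid


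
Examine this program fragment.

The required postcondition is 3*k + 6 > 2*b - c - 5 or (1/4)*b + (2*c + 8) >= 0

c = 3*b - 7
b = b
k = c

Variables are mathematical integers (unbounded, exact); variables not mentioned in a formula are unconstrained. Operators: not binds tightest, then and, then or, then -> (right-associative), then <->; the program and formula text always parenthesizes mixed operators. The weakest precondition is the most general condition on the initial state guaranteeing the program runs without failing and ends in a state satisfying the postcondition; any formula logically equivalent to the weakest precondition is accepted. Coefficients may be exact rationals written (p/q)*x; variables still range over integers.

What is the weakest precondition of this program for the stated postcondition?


Working backward. After the program, the postcondition 3*k + 6 > 2*b - c - 5 or (1/4)*b + (2*c + 8) >= 0 must hold; in canonical form it is c + 3*k > 2*b - 11 or (1/4)*b + 2*c >= -8.
Before k := c: 4*c > 2*b - 11 or (1/4)*b + 2*c >= -8
Before b := b: 4*c > 2*b - 11 or (1/4)*b + 2*c >= -8
Before c := 3*b - 7: 10*b > 17 or (25/4)*b >= 6
Answer: WP = 10*b > 17 or (25/4)*b >= 6


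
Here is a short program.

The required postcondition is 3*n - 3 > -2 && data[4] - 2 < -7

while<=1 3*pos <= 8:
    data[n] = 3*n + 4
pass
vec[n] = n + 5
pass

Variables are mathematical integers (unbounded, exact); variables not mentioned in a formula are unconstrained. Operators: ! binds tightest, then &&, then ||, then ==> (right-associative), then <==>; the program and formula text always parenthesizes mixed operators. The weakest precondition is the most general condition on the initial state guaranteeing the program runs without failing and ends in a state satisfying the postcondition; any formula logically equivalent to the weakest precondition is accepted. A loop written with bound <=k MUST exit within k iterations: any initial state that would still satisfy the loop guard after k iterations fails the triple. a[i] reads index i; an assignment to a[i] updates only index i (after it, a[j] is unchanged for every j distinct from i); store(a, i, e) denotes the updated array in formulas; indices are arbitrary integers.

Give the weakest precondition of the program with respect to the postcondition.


Working backward. After the program, the postcondition 3*n - 3 > -2 && data[4] - 2 < -7 must hold; in canonical form it is 3*n > 1 && data[4] < -5.
Before skip: 3*n > 1 && data[4] < -5
Before vec[n] := n + 5: 3*n > 1 && data[4] < -5
Before skip: 3*n > 1 && data[4] < -5
Before the loop (bound <=1), unroll the exhaustion recursion (WP_0 = exit-now case; WP_j = one more guarded iteration, up to j = 1):
  WP_0: (!(3*pos <= 8)) && 3*n > 1 && data[4] < -5
  WP_1: (3*pos <= 8 ==> ((!(3*pos <= 8)) && 3*n > 1 && store(data, n, 3*n + 4)[4] < -5)) && ((!(3*pos <= 8)) ==> (3*n > 1 && data[4] < -5))
So before the loop: (3*pos <= 8 ==> ((!(3*pos <= 8)) && 3*n > 1 && store(data, n, 3*n + 4)[4] < -5)) && ((!(3*pos <= 8)) ==> (3*n > 1 && data[4] < -5))
Answer: WP = (3*pos <= 8 ==> ((!(3*pos <= 8)) && 3*n > 1 && store(data, n, 3*n + 4)[4] < -5)) && ((!(3*pos <= 8)) ==> (3*n > 1 && data[4] < -5))


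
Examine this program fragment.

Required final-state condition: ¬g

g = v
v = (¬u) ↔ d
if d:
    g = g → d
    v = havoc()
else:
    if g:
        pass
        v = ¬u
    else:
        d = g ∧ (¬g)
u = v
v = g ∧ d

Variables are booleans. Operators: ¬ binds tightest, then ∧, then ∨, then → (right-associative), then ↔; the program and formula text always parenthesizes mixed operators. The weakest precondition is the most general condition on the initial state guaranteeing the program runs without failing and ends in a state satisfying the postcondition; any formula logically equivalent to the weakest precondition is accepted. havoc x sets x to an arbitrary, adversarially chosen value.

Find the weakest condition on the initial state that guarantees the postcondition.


Working backward. After the program, ¬g must hold.
Before v := g ∧ d: ¬g
Before u := v: ¬g
Then branch requires ¬(g → d); else branch requires g → (¬g).
Before the if: (d → (¬(g → d))) ∧ ((¬d) → (g → (¬g)))
Before v := (¬u) ↔ d: (d → (¬(g → d))) ∧ ((¬d) → (g → (¬g)))
Before g := v: (d → (¬(v → d))) ∧ ((¬d) → (v → (¬v)))
Answer: WP = (d → (¬(v → d))) ∧ ((¬d) → (v → (¬v)))


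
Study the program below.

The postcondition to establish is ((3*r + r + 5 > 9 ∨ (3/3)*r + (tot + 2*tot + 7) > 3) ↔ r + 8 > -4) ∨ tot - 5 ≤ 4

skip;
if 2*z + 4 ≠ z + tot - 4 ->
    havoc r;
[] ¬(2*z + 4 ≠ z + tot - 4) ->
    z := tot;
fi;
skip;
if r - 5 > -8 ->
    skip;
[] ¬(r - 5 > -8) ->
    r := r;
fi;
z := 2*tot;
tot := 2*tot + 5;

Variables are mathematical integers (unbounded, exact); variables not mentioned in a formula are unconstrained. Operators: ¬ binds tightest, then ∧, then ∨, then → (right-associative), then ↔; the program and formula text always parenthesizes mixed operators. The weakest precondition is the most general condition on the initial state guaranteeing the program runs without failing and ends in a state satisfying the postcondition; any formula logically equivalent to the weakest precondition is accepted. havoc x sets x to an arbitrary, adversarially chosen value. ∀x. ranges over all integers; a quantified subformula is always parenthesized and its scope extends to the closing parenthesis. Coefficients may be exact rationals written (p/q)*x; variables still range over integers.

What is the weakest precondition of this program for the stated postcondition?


Working backward. After the program, the postcondition ((3*r + r + 5 > 9 ∨ (3/3)*r + (tot + 2*tot + 7) > 3) ↔ r + 8 > -4) ∨ tot - 5 ≤ 4 must hold; in canonical form it is ((4*r > 4 ∨ r + 3*tot > -4) ↔ r > -12) ∨ tot ≤ 9.
Before tot := 2*tot + 5: ((4*r > 4 ∨ r + 6*tot > -19) ↔ r > -12) ∨ 2*tot ≤ 4
Before z := 2*tot: ((4*r > 4 ∨ r + 6*tot > -19) ↔ r > -12) ∨ 2*tot ≤ 4
Then branch requires ((4*r > 4 ∨ r + 6*tot > -19) ↔ r > -12) ∨ 2*tot ≤ 4; else branch requires ((4*r > 4 ∨ r + 6*tot > -19) ↔ r > -12) ∨ 2*tot ≤ 4.
Before the if: (r > -3 → (((4*r > 4 ∨ r + 6*tot > -19) ↔ r > -12) ∨ 2*tot ≤ 4)) ∧ ((¬(r > -3)) → (((4*r > 4 ∨ r + 6*tot > -19) ↔ r > -12) ∨ 2*tot ≤ 4))
Before skip: (r > -3 → (((4*r > 4 ∨ r + 6*tot > -19) ↔ r > -12) ∨ 2*tot ≤ 4)) ∧ ((¬(r > -3)) → (((4*r > 4 ∨ r + 6*tot > -19) ↔ r > -12) ∨ 2*tot ≤ 4))
Then branch requires ∀r_1. ((r_1 > -3 → (((4*r_1 > 4 ∨ r_1 + 6*tot > -19) ↔ r_1 > -12) ∨ 2*tot ≤ 4)) ∧ ((¬(r_1 > -3)) → (((4*r_1 > 4 ∨ r_1 + 6*tot > -19) ↔ r_1 > -12) ∨ 2*tot ≤ 4))); else branch requires (r > -3 → (((4*r > 4 ∨ r + 6*tot > -19) ↔ r > -12) ∨ 2*tot ≤ 4)) ∧ ((¬(r > -3)) → (((4*r > 4 ∨ r + 6*tot > -19) ↔ r > -12) ∨ 2*tot ≤ 4)).
Before the if: (z ≠ tot - 8 → (∀r_1. ((r_1 > -3 → (((4*r_1 > 4 ∨ r_1 + 6*tot > -19) ↔ r_1 > -12) ∨ 2*tot ≤ 4)) ∧ ((¬(r_1 > -3)) → (((4*r_1 > 4 ∨ r_1 + 6*tot > -19) ↔ r_1 > -12) ∨ 2*tot ≤ 4))))) ∧ ((¬(z ≠ tot - 8)) → ((r > -3 → (((4*r > 4 ∨ r + 6*tot > -19) ↔ r > -12) ∨ 2*tot ≤ 4)) ∧ ((¬(r > -3)) → (((4*r > 4 ∨ r + 6*tot > -19) ↔ r > -12) ∨ 2*tot ≤ 4))))
Before skip: (z ≠ tot - 8 → (∀r_1. ((r_1 > -3 → (((4*r_1 > 4 ∨ r_1 + 6*tot > -19) ↔ r_1 > -12) ∨ 2*tot ≤ 4)) ∧ ((¬(r_1 > -3)) → (((4*r_1 > 4 ∨ r_1 + 6*tot > -19) ↔ r_1 > -12) ∨ 2*tot ≤ 4))))) ∧ ((¬(z ≠ tot - 8)) → ((r > -3 → (((4*r > 4 ∨ r + 6*tot > -19) ↔ r > -12) ∨ 2*tot ≤ 4)) ∧ ((¬(r > -3)) → (((4*r > 4 ∨ r + 6*tot > -19) ↔ r > -12) ∨ 2*tot ≤ 4))))
Answer: WP = (z ≠ tot - 8 → (∀r_1. ((r_1 > -3 → (((4*r_1 > 4 ∨ r_1 + 6*tot > -19) ↔ r_1 > -12) ∨ 2*tot ≤ 4)) ∧ ((¬(r_1 > -3)) → (((4*r_1 > 4 ∨ r_1 + 6*tot > -19) ↔ r_1 > -12) ∨ 2*tot ≤ 4))))) ∧ ((¬(z ≠ tot - 8)) → ((r > -3 → (((4*r > 4 ∨ r + 6*tot > -19) ↔ r > -12) ∨ 2*tot ≤ 4)) ∧ ((¬(r > -3)) → (((4*r > 4 ∨ r + 6*tot > -19) ↔ r > -12) ∨ 2*tot ≤ 4))))


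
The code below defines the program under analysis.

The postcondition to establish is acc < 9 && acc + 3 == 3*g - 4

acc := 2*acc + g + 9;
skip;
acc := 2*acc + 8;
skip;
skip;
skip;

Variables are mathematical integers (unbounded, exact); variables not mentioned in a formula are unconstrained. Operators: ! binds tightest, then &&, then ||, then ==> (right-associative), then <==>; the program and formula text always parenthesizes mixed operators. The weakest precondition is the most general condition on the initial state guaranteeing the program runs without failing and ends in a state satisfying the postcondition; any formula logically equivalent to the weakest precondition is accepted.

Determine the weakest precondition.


Working backward. After the program, the postcondition acc < 9 && acc + 3 == 3*g - 4 must hold; in canonical form it is acc < 9 && acc == 3*g - 7.
Before skip: acc < 9 && acc == 3*g - 7
Before skip: acc < 9 && acc == 3*g - 7
Before skip: acc < 9 && acc == 3*g - 7
Before acc := 2*acc + 8: 2*acc < 1 && 2*acc == 3*g - 15
Before skip: 2*acc < 1 && 2*acc == 3*g - 15
Before acc := 2*acc + g + 9: 4*acc + 2*g < -17 && 4*acc == g - 33
Answer: WP = 4*acc + 2*g < -17 && 4*acc == g - 33


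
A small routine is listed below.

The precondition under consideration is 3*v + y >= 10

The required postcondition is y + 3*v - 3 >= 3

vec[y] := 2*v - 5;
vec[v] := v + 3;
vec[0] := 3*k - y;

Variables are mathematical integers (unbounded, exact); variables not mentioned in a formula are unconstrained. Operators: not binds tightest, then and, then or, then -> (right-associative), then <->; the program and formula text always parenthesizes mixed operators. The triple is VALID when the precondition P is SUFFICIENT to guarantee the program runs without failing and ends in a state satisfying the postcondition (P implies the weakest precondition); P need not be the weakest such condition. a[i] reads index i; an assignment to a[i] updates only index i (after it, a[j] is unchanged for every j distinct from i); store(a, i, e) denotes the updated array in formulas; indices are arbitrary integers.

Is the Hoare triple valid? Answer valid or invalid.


Working backward. After the program, the postcondition y + 3*v - 3 >= 3 must hold; in canonical form it is 3*v + y >= 6.
Before vec[0] := 3*k - y: 3*v + y >= 6
Before vec[v] := v + 3: 3*v + y >= 6
Before vec[y] := 2*v - 5: 3*v + y >= 6
The weakest precondition is 3*v + y >= 6.
Check whether 3*v + y >= 10 implies it.
Every state satisfying the precondition satisfies the weakest precondition: the implication holds.
Answer: valid


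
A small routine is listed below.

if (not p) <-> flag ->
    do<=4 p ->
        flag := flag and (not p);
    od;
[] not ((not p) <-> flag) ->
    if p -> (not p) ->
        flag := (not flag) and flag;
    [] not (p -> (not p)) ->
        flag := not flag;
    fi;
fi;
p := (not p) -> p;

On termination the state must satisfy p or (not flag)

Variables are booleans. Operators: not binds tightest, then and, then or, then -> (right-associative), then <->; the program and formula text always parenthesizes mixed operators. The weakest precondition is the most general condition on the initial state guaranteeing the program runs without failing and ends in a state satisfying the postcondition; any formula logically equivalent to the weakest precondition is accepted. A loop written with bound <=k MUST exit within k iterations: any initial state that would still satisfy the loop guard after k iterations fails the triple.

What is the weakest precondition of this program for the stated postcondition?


Working backward. After the program, p or (not flag) must hold.
Before p := (not p) -> p: ((not p) -> p) or (not flag)
Then branch requires (p -> ((p -> ((p -> ((p -> ((not p) and (((not p) -> p) or (not (flag and (not p)))))) and ((not p) -> (((not p) -> p) or (not (flag and (not p))))))) and ((not p) -> (((not p) -> p) or (not (flag and (not p))))))) and ((not p) -> (((not p) -> p) or (not (flag and (not p))))))) and ((not p) -> (((not p) -> p) or (not flag))); else branch requires (not (p -> (not p))) -> (((not p) -> p) or flag).
Before the if: (((not p) <-> flag) -> ((p -> ((p -> ((p -> ((p -> ((not p) and (((not p) -> p) or (not (flag and (not p)))))) and ((not p) -> (((not p) -> p) or (not (flag and (not p))))))) and ((not p) -> (((not p) -> p) or (not (flag and (not p))))))) and ((not p) -> (((not p) -> p) or (not (flag and (not p))))))) and ((not p) -> (((not p) -> p) or (not flag))))) and ((not ((not p) <-> flag)) -> ((not (p -> (not p))) -> (((not p) -> p) or flag)))
Answer: WP = (((not p) <-> flag) -> ((p -> ((p -> ((p -> ((p -> ((not p) and (((not p) -> p) or (not (flag and (not p)))))) and ((not p) -> (((not p) -> p) or (not (flag and (not p))))))) and ((not p) -> (((not p) -> p) or (not (flag and (not p))))))) and ((not p) -> (((not p) -> p) or (not (flag and (not p))))))) and ((not p) -> (((not p) -> p) or (not flag))))) and ((not ((not p) <-> flag)) -> ((not (p -> (not p))) -> (((not p) -> p) or flag)))


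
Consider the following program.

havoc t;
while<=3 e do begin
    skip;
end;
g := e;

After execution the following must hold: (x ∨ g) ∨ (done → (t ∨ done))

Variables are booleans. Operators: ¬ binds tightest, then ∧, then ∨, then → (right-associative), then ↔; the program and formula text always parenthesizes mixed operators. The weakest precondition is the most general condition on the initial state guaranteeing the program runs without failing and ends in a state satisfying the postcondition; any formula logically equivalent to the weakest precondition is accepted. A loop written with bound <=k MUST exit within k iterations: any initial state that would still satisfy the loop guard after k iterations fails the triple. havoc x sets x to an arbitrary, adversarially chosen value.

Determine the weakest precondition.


Working backward. After the program, the postcondition (x ∨ g) ∨ (done → (t ∨ done)) must hold; in canonical form it is x ∨ g ∨ (done → (t ∨ done)).
Before g := e: x ∨ e ∨ (done → (t ∨ done))
Before the loop (bound <=3), unroll the exhaustion recursion (WP_0 = exit-now case; WP_j = one more guarded iteration, up to j = 3):
  WP_0: (¬e) ∧ (x ∨ e ∨ (done → (t ∨ done)))
  WP_1: (e → ((¬e) ∧ (x ∨ e ∨ (done → (t ∨ done))))) ∧ ((¬e) → (x ∨ e ∨ (done → (t ∨ done))))
  WP_2: (e → ((e → ((¬e) ∧ (x ∨ e ∨ (done → (t ∨ done))))) ∧ ((¬e) → (x ∨ e ∨ (done → (t ∨ done)))))) ∧ ((¬e) → (x ∨ e ∨ (done → (t ∨ done))))
  WP_3: (e → ((e → ((e → ((¬e) ∧ (x ∨ e ∨ (done → (t ∨ done))))) ∧ ((¬e) → (x ∨ e ∨ (done → (t ∨ done)))))) ∧ ((¬e) → (x ∨ e ∨ (done → (t ∨ done)))))) ∧ ((¬e) → (x ∨ e ∨ (done → (t ∨ done))))
So before the loop: (e → ((e → ((e → ((¬e) ∧ (x ∨ e ∨ (done → (t ∨ done))))) ∧ ((¬e) → (x ∨ e ∨ (done → (t ∨ done)))))) ∧ ((¬e) → (x ∨ e ∨ (done → (t ∨ done)))))) ∧ ((¬e) → (x ∨ e ∨ (done → (t ∨ done))))
Before havoc t: e → (e → (e → (¬e)))
Answer: WP = e → (e → (e → (¬e)))


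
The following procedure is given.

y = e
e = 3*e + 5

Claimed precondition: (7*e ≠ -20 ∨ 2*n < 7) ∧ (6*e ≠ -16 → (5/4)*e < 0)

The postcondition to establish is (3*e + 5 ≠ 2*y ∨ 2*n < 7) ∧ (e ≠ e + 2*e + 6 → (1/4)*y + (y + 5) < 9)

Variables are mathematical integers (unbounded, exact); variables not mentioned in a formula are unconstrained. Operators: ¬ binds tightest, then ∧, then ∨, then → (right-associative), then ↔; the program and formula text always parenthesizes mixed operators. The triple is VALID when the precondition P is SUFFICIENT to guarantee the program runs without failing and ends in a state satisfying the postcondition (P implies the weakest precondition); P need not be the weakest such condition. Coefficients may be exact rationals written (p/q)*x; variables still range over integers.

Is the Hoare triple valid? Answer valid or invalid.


Working backward. After the program, the postcondition (3*e + 5 ≠ 2*y ∨ 2*n < 7) ∧ (e ≠ e + 2*e + 6 → (1/4)*y + (y + 5) < 9) must hold; in canonical form it is (3*e ≠ 2*y - 5 ∨ 2*n < 7) ∧ (2*e ≠ -6 → (5/4)*y < 4).
Before e := 3*e + 5: (9*e ≠ 2*y - 20 ∨ 2*n < 7) ∧ (6*e ≠ -16 → (5/4)*y < 4)
Before y := e: (7*e ≠ -20 ∨ 2*n < 7) ∧ (6*e ≠ -16 → (5/4)*e < 4)
The weakest precondition is (7*e ≠ -20 ∨ 2*n < 7) ∧ (6*e ≠ -16 → (5/4)*e < 4).
Check whether (7*e ≠ -20 ∨ 2*n < 7) ∧ (6*e ≠ -16 → (5/4)*e < 0) implies it.
Every state satisfying the precondition satisfies the weakest precondition: the implication holds.
Answer: valid


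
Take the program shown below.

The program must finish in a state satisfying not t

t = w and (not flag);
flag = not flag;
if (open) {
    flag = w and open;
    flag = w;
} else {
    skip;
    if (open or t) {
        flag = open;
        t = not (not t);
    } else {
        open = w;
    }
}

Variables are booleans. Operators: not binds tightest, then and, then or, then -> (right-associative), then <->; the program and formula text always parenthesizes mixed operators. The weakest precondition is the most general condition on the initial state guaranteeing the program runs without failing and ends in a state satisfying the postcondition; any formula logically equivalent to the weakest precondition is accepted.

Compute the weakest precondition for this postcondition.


Working backward. After the program, not t must hold.
Then branch requires not t; else branch requires ((open or t) -> (not t)) and ((not (open or t)) -> (not t)).
Before the if: (open -> (not t)) and ((not open) -> (((open or t) -> (not t)) and ((not (open or t)) -> (not t))))
Before flag := not flag: (open -> (not t)) and ((not open) -> (((open or t) -> (not t)) and ((not (open or t)) -> (not t))))
Before t := w and (not flag): (open -> (not (w and (not flag)))) and ((not open) -> (((open or (w and (not flag))) -> (not (w and (not flag)))) and ((not (open or (w and (not flag)))) -> (not (w and (not flag))))))
Answer: WP = (open -> (not (w and (not flag)))) and ((not open) -> (((open or (w and (not flag))) -> (not (w and (not flag)))) and ((not (open or (w and (not flag)))) -> (not (w and (not flag))))))


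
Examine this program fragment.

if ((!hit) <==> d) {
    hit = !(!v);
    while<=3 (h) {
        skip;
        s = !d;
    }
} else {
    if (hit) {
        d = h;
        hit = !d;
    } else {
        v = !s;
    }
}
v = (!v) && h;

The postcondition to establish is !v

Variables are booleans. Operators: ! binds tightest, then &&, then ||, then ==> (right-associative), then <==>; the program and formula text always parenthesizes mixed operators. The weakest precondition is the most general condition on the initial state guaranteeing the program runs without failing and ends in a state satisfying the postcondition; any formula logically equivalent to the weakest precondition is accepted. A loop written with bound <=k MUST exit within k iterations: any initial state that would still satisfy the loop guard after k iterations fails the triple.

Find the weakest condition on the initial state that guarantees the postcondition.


Working backward. After the program, !v must hold.
Before v := (!v) && h: !((!v) && h)
Then branch requires (h ==> ((h ==> ((h ==> ((!h) && (!((!v) && h)))) && ((!h) ==> (!((!v) && h))))) && ((!h) ==> (!((!v) && h))))) && ((!h) ==> (!((!v) && h))); else branch requires (hit ==> (!((!v) && h))) && ((!hit) ==> (!(s && h))).
Before the if: (((!hit) <==> d) ==> ((h ==> ((h ==> ((h ==> ((!h) && (!((!v) && h)))) && ((!h) ==> (!((!v) && h))))) && ((!h) ==> (!((!v) && h))))) && ((!h) ==> (!((!v) && h))))) && ((!((!hit) <==> d)) ==> ((hit ==> (!((!v) && h))) && ((!hit) ==> (!(s && h)))))
Answer: WP = (((!hit) <==> d) ==> ((h ==> ((h ==> ((h ==> ((!h) && (!((!v) && h)))) && ((!h) ==> (!((!v) && h))))) && ((!h) ==> (!((!v) && h))))) && ((!h) ==> (!((!v) && h))))) && ((!((!hit) <==> d)) ==> ((hit ==> (!((!v) && h))) && ((!hit) ==> (!(s && h)))))


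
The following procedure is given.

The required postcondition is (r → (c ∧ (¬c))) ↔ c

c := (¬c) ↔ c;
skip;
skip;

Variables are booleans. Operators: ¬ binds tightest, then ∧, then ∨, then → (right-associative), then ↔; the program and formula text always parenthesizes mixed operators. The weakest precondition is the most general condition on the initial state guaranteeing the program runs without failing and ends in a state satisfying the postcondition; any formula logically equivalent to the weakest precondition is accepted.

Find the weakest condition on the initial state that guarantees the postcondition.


Working backward. After the program, the postcondition (r → (c ∧ (¬c))) ↔ c must hold; in canonical form it is (¬r) ↔ c.
Before skip: (¬r) ↔ c
Before skip: (¬r) ↔ c
Before c := (¬c) ↔ c: (¬r) ↔ ((¬c) ↔ c)
Answer: WP = (¬r) ↔ ((¬c) ↔ c)


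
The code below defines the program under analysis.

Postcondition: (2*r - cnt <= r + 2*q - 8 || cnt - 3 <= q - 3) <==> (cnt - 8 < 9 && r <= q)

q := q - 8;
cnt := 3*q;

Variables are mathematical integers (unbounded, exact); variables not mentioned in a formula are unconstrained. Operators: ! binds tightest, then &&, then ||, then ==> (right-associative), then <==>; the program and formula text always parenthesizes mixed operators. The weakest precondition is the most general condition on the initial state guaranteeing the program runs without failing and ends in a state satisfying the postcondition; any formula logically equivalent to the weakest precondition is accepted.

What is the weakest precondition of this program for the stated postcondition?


Working backward. After the program, the postcondition (2*r - cnt <= r + 2*q - 8 || cnt - 3 <= q - 3) <==> (cnt - 8 < 9 && r <= q) must hold; in canonical form it is (r <= cnt + 2*q - 8 || cnt <= q) <==> (cnt < 17 && r <= q).
Before cnt := 3*q: (r <= 5*q - 8 || 2*q <= 0) <==> (3*q < 17 && r <= q)
Before q := q - 8: (r <= 5*q - 48 || 2*q <= 16) <==> (3*q < 41 && r <= q - 8)
Answer: WP = (r <= 5*q - 48 || 2*q <= 16) <==> (3*q < 41 && r <= q - 8)


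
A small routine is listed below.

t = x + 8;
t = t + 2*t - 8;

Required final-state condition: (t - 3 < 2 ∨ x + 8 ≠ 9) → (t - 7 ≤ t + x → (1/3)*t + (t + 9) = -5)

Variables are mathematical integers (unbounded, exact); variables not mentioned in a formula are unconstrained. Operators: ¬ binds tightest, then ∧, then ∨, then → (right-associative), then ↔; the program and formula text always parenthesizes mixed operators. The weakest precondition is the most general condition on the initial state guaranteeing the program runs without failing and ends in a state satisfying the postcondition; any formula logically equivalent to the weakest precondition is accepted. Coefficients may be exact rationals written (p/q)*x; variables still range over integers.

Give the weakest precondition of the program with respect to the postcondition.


Working backward. After the program, the postcondition (t - 3 < 2 ∨ x + 8 ≠ 9) → (t - 7 ≤ t + x → (1/3)*t + (t + 9) = -5) must hold; in canonical form it is (t < 5 ∨ x ≠ 1) → (x ≥ -7 → (4/3)*t = -14).
Before t := t + 2*t - 8: (3*t < 13 ∨ x ≠ 1) → (x ≥ -7 → 4*t = -10/3)
Before t := x + 8: (3*x < -11 ∨ x ≠ 1) → (x ≥ -7 → 4*x = -106/3)
Answer: WP = (3*x < -11 ∨ x ≠ 1) → (x ≥ -7 → 4*x = -106/3)


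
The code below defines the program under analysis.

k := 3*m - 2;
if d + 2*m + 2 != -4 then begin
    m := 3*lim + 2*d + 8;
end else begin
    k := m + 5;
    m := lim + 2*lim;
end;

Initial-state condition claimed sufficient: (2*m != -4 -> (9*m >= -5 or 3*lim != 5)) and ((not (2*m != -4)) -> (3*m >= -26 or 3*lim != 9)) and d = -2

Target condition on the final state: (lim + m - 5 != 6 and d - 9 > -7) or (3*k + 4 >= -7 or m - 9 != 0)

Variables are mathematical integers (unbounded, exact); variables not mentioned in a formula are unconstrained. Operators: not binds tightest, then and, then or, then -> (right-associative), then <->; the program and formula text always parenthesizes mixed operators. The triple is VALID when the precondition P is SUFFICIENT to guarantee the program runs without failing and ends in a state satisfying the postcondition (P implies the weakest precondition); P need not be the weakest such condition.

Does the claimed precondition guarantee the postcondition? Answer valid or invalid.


Working backward. After the program, the postcondition (lim + m - 5 != 6 and d - 9 > -7) or (3*k + 4 >= -7 or m - 9 != 0) must hold; in canonical form it is (lim + m != 11 and d > 2) or 3*k >= -11 or m != 9.
Then branch requires (2*d + 4*lim != 3 and d > 2) or 3*k >= -11 or 2*d + 3*lim != 1; else branch requires (4*lim != 11 and d > 2) or 3*m >= -26 or 3*lim != 9.
Before the if: (d + 2*m != -6 -> ((2*d + 4*lim != 3 and d > 2) or 3*k >= -11 or 2*d + 3*lim != 1)) and ((not (d + 2*m != -6)) -> ((4*lim != 11 and d > 2) or 3*m >= -26 or 3*lim != 9))
Before k := 3*m - 2: (d + 2*m != -6 -> ((2*d + 4*lim != 3 and d > 2) or 9*m >= -5 or 2*d + 3*lim != 1)) and ((not (d + 2*m != -6)) -> ((4*lim != 11 and d > 2) or 3*m >= -26 or 3*lim != 9))
The weakest precondition is (d + 2*m != -6 -> ((2*d + 4*lim != 3 and d > 2) or 9*m >= -5 or 2*d + 3*lim != 1)) and ((not (d + 2*m != -6)) -> ((4*lim != 11 and d > 2) or 3*m >= -26 or 3*lim != 9)).
Check whether (2*m != -4 -> (9*m >= -5 or 3*lim != 5)) and ((not (2*m != -4)) -> (3*m >= -26 or 3*lim != 9)) and d = -2 implies it.
Every state satisfying the precondition satisfies the weakest precondition: the implication holds.
Answer: valid


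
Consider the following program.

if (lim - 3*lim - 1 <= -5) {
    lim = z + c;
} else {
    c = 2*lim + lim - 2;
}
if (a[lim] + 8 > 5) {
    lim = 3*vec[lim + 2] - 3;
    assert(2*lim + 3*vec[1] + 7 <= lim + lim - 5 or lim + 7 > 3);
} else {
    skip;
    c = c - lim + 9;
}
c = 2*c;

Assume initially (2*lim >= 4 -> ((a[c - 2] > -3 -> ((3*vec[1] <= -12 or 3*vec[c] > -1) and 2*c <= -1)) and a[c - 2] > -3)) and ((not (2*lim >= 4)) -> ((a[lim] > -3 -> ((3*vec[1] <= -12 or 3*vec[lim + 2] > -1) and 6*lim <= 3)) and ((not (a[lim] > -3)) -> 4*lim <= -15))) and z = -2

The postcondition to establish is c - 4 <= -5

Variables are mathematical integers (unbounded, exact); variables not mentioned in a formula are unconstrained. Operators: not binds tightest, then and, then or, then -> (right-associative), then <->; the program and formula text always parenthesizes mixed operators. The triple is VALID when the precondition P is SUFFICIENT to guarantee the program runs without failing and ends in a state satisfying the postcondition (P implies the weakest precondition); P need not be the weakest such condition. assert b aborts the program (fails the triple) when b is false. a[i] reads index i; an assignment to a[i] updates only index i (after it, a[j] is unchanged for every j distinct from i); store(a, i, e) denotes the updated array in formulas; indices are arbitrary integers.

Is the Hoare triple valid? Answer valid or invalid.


Working backward. After the program, the postcondition c - 4 <= -5 must hold; in canonical form it is c <= -1.
Before c := 2*c: 2*c <= -1
Then branch requires (3*vec[1] <= -12 or 3*vec[lim + 2] > -1) and 2*c <= -1; else branch requires 2*c <= 2*lim - 19.
Before the if: (a[lim] > -3 -> ((3*vec[1] <= -12 or 3*vec[lim + 2] > -1) and 2*c <= -1)) and ((not (a[lim] > -3)) -> 2*c <= 2*lim - 19)
Then branch requires (a[c + z] > -3 -> ((3*vec[1] <= -12 or 3*vec[c + z + 2] > -1) and 2*c <= -1)) and ((not (a[c + z] > -3)) -> 2*z >= 19); else branch requires (a[lim] > -3 -> ((3*vec[1] <= -12 or 3*vec[lim + 2] > -1) and 6*lim <= 3)) and ((not (a[lim] > -3)) -> 4*lim <= -15).
Before the if: (2*lim >= 4 -> ((a[c + z] > -3 -> ((3*vec[1] <= -12 or 3*vec[c + z + 2] > -1) and 2*c <= -1)) and ((not (a[c + z] > -3)) -> 2*z >= 19))) and ((not (2*lim >= 4)) -> ((a[lim] > -3 -> ((3*vec[1] <= -12 or 3*vec[lim + 2] > -1) and 6*lim <= 3)) and ((not (a[lim] > -3)) -> 4*lim <= -15)))
The weakest precondition is (2*lim >= 4 -> ((a[c + z] > -3 -> ((3*vec[1] <= -12 or 3*vec[c + z + 2] > -1) and 2*c <= -1)) and ((not (a[c + z] > -3)) -> 2*z >= 19))) and ((not (2*lim >= 4)) -> ((a[lim] > -3 -> ((3*vec[1] <= -12 or 3*vec[lim + 2] > -1) and 6*lim <= 3)) and ((not (a[lim] > -3)) -> 4*lim <= -15))).
Check whether (2*lim >= 4 -> ((a[c - 2] > -3 -> ((3*vec[1] <= -12 or 3*vec[c] > -1) and 2*c <= -1)) and a[c - 2] > -3)) and ((not (2*lim >= 4)) -> ((a[lim] > -3 -> ((3*vec[1] <= -12 or 3*vec[lim + 2] > -1) and 6*lim <= 3)) and ((not (a[lim] > -3)) -> 4*lim <= -15))) and z = -2 implies it.
Every state satisfying the precondition satisfies the weakest precondition: the implication holds.
Answer: valid
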